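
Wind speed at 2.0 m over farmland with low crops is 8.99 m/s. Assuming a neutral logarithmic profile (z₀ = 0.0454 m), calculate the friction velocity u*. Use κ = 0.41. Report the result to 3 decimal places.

Log law: V(z) = (u*/κ) · ln(z/z₀) ⇒ u* = κ · V / ln(z/z₀)
u* = 0.41 × 8.99 / ln(2.0/0.0454) = 0.41 × 8.99 / 3.7854
   = 3.6859 / 3.7854 = 0.9737 m/s

u* ≈ 0.974 m/s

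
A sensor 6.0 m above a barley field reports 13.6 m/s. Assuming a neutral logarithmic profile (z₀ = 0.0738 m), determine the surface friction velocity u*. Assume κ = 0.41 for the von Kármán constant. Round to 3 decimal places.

u* ≈ 1.268 m/s

Log law: V(z) = (u*/κ) · ln(z/z₀) ⇒ u* = κ · V / ln(z/z₀)
u* = 0.41 × 13.6 / ln(6.0/0.0738) = 0.41 × 13.6 / 4.3982
   = 5.5760 / 4.3982 = 1.2678 m/s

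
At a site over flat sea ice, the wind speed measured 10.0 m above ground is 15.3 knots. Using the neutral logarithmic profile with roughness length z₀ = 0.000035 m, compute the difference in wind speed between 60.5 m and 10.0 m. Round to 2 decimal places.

2.19 knots

Log law: V₂ = V₁ · ln(z₂/z₀)/ln(z₁/z₀) = 15.3 × 14.3628/12.5627 = 17.4923 knots
ΔV = 17.4923 − 15.3 = 2.1923 knots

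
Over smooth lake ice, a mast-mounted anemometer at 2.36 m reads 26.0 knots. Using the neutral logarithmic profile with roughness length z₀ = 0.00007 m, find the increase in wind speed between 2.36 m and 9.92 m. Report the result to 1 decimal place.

Log law: V₂ = V₁ · ln(z₂/z₀)/ln(z₁/z₀) = 26.0 × 11.8616/10.4257 = 29.5809 knots
ΔV = 29.5809 − 26.0 = 3.5809 knots

3.6 knots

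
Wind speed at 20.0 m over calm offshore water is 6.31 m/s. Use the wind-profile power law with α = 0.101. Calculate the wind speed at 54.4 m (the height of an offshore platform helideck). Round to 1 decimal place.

7.0 m/s

Power-law profile: V₂ = V₁ · (z₂/z₁)^α
V₂ = 6.31 × (54.4/20.0)^0.101 = 6.31 × (2.7200)^0.101
    = 6.31 × 1.1063 = 6.9811 m/s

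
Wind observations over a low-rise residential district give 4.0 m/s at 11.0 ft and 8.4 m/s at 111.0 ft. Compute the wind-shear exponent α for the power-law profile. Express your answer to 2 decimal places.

Power law: V₂/V₁ = (z₂/z₁)^α ⇒ α = ln(V₂/V₁) / ln(z₂/z₁)
α = ln(8.4/4.0) / ln(111.0/11.0) = ln(2.1000) / ln(10.0909)
  = 0.74194 / 2.31163 = 0.32096

α ≈ 0.32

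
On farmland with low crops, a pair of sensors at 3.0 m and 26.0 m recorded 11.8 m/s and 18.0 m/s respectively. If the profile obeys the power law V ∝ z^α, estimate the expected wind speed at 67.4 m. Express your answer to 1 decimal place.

First find α: α = ln(V₂/V₁)/ln(z₂/z₁) = ln(18.0/11.8)/ln(26.0/3.0) = 0.42227/2.15948 = 0.1955
Extrapolate from 26.0 m to 67.4 m: V₃ = 18.0 × (67.4/26.0)^0.1955 = 18.0 × 1.2047 = 21.6853 m/s

21.7 m/s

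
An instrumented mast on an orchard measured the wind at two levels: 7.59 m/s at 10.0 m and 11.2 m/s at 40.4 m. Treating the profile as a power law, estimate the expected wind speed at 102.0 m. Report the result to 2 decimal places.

14.50 m/s

First find α: α = ln(V₂/V₁)/ln(z₂/z₁) = ln(11.2/7.59)/ln(40.4/10.0) = 0.38908/1.39624 = 0.2787
Extrapolate from 40.4 m to 102.0 m: V₃ = 11.2 × (102.0/40.4)^0.2787 = 11.2 × 1.2944 = 14.4978 m/s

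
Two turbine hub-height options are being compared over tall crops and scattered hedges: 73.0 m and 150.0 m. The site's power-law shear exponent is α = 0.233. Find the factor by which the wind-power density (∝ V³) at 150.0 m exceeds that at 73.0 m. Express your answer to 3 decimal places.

Speed ratio: V_B/V_A = (z_B/z_A)^α = (150.0/73.0)^0.233 = (2.0548)^0.233 = 1.18270
Power-density ratio: P_B/P_A = (V_B/V_A)³ = (1.18270)³ = 1.65434

1.654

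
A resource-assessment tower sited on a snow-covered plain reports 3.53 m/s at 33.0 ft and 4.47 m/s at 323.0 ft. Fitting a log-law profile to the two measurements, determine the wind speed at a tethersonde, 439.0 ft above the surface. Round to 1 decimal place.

4.6 m/s

Log law: V ∝ ln(z/z₀). From the pair, with r = V₁/V₂ = 0.78971,
ln z₀ = (ln z₁ − r·ln z₂)/(1 − r) = (3.4965 − 0.78971×5.7777)/0.21029 = -5.0699 → z₀ = 0.006283 ft
V₃ = V₁ · ln(z₃/z₀)/ln(z₁/z₀) = 3.53 × 11.1544/8.5664 = 4.5964 m/s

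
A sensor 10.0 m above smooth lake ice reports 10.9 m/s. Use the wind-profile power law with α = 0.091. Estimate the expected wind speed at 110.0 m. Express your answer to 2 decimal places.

13.56 m/s

Power-law profile: V₂ = V₁ · (z₂/z₁)^α
V₂ = 10.9 × (110.0/10.0)^0.091 = 10.9 × (11.0000)^0.091
    = 10.9 × 1.2438 = 13.5579 m/s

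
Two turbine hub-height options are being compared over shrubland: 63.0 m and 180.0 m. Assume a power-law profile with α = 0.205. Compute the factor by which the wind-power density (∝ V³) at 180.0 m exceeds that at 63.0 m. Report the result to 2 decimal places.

Speed ratio: V_B/V_A = (z_B/z_A)^α = (180.0/63.0)^0.205 = (2.8571)^0.205 = 1.24013
Power-density ratio: P_B/P_A = (V_B/V_A)³ = (1.24013)³ = 1.90721

1.91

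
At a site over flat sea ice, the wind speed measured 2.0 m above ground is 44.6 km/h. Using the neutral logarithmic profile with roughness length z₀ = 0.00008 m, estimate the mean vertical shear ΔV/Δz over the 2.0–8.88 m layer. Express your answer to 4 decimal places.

Log law: V₂ = V₁ · ln(z₂/z₀)/ln(z₁/z₀) = 44.6 × 11.6173/10.1266 = 51.1652 km/h
ΔV/Δz = (51.1652 − 44.6)/(8.88 − 2.0) = 6.5652/6.8800 = 0.95424 km/h/m

0.9542 km/h/m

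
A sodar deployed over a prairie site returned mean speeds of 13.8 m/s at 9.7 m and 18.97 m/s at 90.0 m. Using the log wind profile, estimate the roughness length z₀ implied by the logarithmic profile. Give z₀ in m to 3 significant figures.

Log law: V(z) ∝ ln(z/z₀). With r = V₁/V₂ = 13.8/18.97 = 0.72746,
r · ln(z₂/z₀) = ln(z₁/z₀) ⇒ ln z₀ = (ln z₁ − r·ln z₂)/(1 − r)
ln z₀ = (2.27213 − 0.72746×4.49981) / 0.27254 = -3.6741
z₀ = exp(-3.6741) = 0.02537 m

z₀ ≈ 0.0254 m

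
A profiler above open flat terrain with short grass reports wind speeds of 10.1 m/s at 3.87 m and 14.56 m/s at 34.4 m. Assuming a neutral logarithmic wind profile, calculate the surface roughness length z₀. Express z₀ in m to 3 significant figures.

Log law: V(z) ∝ ln(z/z₀). With r = V₁/V₂ = 10.1/14.56 = 0.69368,
r · ln(z₂/z₀) = ln(z₁/z₀) ⇒ ln z₀ = (ln z₁ − r·ln z₂)/(1 − r)
ln z₀ = (1.35325 − 0.69368×3.53806) / 0.30632 = -3.5944
z₀ = exp(-3.5944) = 0.02748 m

z₀ ≈ 0.0275 m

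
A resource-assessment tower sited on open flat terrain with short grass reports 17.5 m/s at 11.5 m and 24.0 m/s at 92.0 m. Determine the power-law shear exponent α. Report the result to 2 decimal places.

α ≈ 0.15

Power law: V₂/V₁ = (z₂/z₁)^α ⇒ α = ln(V₂/V₁) / ln(z₂/z₁)
α = ln(24.0/17.5) / ln(92.0/11.5) = ln(1.3714) / ln(8.0000)
  = 0.31585 / 2.07944 = 0.15189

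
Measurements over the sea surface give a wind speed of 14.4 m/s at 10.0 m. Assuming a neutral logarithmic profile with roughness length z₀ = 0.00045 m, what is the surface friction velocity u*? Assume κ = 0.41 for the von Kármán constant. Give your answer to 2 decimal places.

u* ≈ 0.59 m/s

Log law: V(z) = (u*/κ) · ln(z/z₀) ⇒ u* = κ · V / ln(z/z₀)
u* = 0.41 × 14.4 / ln(10.0/0.00045) = 0.41 × 14.4 / 10.0088
   = 5.9040 / 10.0088 = 0.5899 m/s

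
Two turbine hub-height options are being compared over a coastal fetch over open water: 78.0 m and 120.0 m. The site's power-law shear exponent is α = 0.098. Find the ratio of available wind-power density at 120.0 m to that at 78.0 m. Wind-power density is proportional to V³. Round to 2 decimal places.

1.14

Speed ratio: V_B/V_A = (z_B/z_A)^α = (120.0/78.0)^0.098 = (1.5385)^0.098 = 1.04312
Power-density ratio: P_B/P_A = (V_B/V_A)³ = (1.04312)³ = 1.13502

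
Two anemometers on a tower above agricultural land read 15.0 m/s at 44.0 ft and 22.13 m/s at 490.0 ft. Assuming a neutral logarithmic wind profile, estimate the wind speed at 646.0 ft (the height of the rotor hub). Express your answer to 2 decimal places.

22.95 m/s

Log law: V ∝ ln(z/z₀). From the pair, with r = V₁/V₂ = 0.67781,
ln z₀ = (ln z₁ − r·ln z₂)/(1 − r) = (3.7842 − 0.67781×6.1944)/0.32219 = -1.2864 → z₀ = 0.2763 ft
V₃ = V₁ · ln(z₃/z₀)/ln(z₁/z₀) = 15.0 × 7.7572/5.0706 = 22.9476 m/s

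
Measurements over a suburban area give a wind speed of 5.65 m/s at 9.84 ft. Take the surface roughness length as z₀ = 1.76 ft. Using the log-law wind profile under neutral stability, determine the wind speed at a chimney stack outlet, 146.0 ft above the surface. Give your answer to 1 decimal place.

14.5 m/s

Log law: V(z) ∝ ln(z/z₀), so V₂/V₁ = ln(z₂/z₀) / ln(z₁/z₀).
ln(146.0/1.76) = 4.4183, ln(9.84/1.76) = 1.7211
V₂ = 5.65 × 4.4183/1.7211 = 5.65 × 2.5671 = 14.5039 m/s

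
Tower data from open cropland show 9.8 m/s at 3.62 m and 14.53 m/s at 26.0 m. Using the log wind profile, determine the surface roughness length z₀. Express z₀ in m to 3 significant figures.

Log law: V(z) ∝ ln(z/z₀). With r = V₁/V₂ = 9.8/14.53 = 0.67447,
r · ln(z₂/z₀) = ln(z₁/z₀) ⇒ ln z₀ = (ln z₁ − r·ln z₂)/(1 − r)
ln z₀ = (1.28647 − 0.67447×3.25810) / 0.32553 = -2.7985
z₀ = exp(-2.7985) = 0.06090 m

z₀ ≈ 0.0609 m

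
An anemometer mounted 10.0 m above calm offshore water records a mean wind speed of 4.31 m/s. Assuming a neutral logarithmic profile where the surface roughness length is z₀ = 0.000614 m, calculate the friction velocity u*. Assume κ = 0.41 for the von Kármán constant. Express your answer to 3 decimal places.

u* ≈ 0.182 m/s

Log law: V(z) = (u*/κ) · ln(z/z₀) ⇒ u* = κ · V / ln(z/z₀)
u* = 0.41 × 4.31 / ln(10.0/0.000614) = 0.41 × 4.31 / 9.6981
   = 1.7671 / 9.6981 = 0.1822 m/s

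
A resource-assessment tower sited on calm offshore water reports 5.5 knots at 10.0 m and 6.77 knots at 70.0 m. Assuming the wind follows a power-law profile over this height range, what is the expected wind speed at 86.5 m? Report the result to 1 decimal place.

First find α: α = ln(V₂/V₁)/ln(z₂/z₁) = ln(6.77/5.5)/ln(70.0/10.0) = 0.20775/1.94591 = 0.1068
Extrapolate from 70.0 m to 86.5 m: V₃ = 6.77 × (86.5/70.0)^0.1068 = 6.77 × 1.0229 = 6.9247 knots

6.9 knots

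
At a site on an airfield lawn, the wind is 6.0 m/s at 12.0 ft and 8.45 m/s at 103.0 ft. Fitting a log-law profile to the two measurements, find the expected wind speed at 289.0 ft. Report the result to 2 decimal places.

Log law: V ∝ ln(z/z₀). From the pair, with r = V₁/V₂ = 0.71006,
ln z₀ = (ln z₁ − r·ln z₂)/(1 − r) = (2.4849 − 0.71006×4.6347)/0.28994 = -2.7800 → z₀ = 0.06204 ft
V₃ = V₁ · ln(z₃/z₀)/ln(z₁/z₀) = 6.0 × 8.4464/5.2649 = 9.6258 m/s

9.63 m/s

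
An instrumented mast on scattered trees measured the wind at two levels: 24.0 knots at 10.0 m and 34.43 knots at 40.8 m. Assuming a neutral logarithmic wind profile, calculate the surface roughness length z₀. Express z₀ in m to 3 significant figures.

z₀ ≈ 0.393 m

Log law: V(z) ∝ ln(z/z₀). With r = V₁/V₂ = 24.0/34.43 = 0.69707,
r · ln(z₂/z₀) = ln(z₁/z₀) ⇒ ln z₀ = (ln z₁ − r·ln z₂)/(1 − r)
ln z₀ = (2.30259 − 0.69707×3.70868) / 0.30293 = -0.9329
z₀ = exp(-0.9329) = 0.3934 m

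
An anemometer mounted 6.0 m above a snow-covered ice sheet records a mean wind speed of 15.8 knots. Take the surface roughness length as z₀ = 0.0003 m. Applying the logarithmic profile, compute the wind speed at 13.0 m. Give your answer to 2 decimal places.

17.03 knots

Log law: V(z) ∝ ln(z/z₀), so V₂/V₁ = ln(z₂/z₀) / ln(z₁/z₀).
ln(13.0/0.0003) = 10.6767, ln(6.0/0.0003) = 9.9035
V₂ = 15.8 × 10.6767/9.9035 = 15.8 × 1.0781 = 17.0335 knots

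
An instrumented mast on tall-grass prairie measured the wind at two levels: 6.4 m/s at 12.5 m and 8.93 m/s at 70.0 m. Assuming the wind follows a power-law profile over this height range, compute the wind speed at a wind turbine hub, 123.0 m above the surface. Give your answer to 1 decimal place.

10.0 m/s

First find α: α = ln(V₂/V₁)/ln(z₂/z₁) = ln(8.93/6.4)/ln(70.0/12.5) = 0.33312/1.72277 = 0.1934
Extrapolate from 70.0 m to 123.0 m: V₃ = 8.93 × (123.0/70.0)^0.1934 = 8.93 × 1.1152 = 9.9584 m/s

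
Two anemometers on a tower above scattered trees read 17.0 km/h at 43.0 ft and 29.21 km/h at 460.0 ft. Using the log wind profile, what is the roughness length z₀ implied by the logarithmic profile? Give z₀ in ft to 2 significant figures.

z₀ ≈ 1.6 ft

Log law: V(z) ∝ ln(z/z₀). With r = V₁/V₂ = 17.0/29.21 = 0.58199,
r · ln(z₂/z₀) = ln(z₁/z₀) ⇒ ln z₀ = (ln z₁ − r·ln z₂)/(1 − r)
ln z₀ = (3.76120 − 0.58199×6.13123) / 0.41801 = 0.4614
z₀ = exp(0.4614) = 1.586 ft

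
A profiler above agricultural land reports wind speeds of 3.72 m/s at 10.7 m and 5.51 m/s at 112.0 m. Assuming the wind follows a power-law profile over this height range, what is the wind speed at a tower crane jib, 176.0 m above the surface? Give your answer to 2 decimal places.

5.94 m/s

First find α: α = ln(V₂/V₁)/ln(z₂/z₁) = ln(5.51/3.72)/ln(112.0/10.7) = 0.39284/2.34826 = 0.1673
Extrapolate from 112.0 m to 176.0 m: V₃ = 5.51 × (176.0/112.0)^0.1673 = 5.51 × 1.0785 = 5.9428 m/s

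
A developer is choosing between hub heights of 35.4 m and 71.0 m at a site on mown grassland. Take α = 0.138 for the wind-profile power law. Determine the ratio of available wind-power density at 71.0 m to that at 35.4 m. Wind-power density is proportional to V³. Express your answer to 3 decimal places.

1.334

Speed ratio: V_B/V_A = (z_B/z_A)^α = (71.0/35.4)^0.138 = (2.0056)^0.138 = 1.10081
Power-density ratio: P_B/P_A = (V_B/V_A)³ = (1.10081)³ = 1.33393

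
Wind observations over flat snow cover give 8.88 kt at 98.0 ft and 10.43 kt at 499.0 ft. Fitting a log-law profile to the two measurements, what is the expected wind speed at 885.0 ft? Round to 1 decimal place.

Log law: V ∝ ln(z/z₀). From the pair, with r = V₁/V₂ = 0.85139,
ln z₀ = (ln z₁ − r·ln z₂)/(1 − r) = (4.5850 − 0.85139×6.2126)/0.14861 = -4.7398 → z₀ = 0.008740 ft
V₃ = V₁ · ln(z₃/z₀)/ln(z₁/z₀) = 8.88 × 11.5254/9.3248 = 10.9757 kt

11.0 kt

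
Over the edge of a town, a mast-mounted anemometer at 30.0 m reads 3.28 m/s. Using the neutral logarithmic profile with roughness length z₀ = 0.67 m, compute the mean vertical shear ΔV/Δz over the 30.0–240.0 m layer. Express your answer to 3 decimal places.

Log law: V₂ = V₁ · ln(z₂/z₀)/ln(z₁/z₀) = 3.28 × 5.8811/3.8017 = 5.0741 m/s
ΔV/Δz = (5.0741 − 3.28)/(240.0 − 30.0) = 1.7941/210.0000 = 0.00854 m/s/m

0.009 m/s/m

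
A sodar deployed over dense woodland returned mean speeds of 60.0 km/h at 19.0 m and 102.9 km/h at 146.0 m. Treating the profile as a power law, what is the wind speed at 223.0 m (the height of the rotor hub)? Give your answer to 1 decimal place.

115.1 km/h

First find α: α = ln(V₂/V₁)/ln(z₂/z₁) = ln(102.9/60.0)/ln(146.0/19.0) = 0.53941/2.03917 = 0.2645
Extrapolate from 146.0 m to 223.0 m: V₃ = 102.9 × (223.0/146.0)^0.2645 = 102.9 × 1.1186 = 115.1000 km/h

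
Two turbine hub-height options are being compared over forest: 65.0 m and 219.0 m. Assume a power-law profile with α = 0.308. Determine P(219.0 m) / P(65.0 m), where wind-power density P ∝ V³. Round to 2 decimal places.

Speed ratio: V_B/V_A = (z_B/z_A)^α = (219.0/65.0)^0.308 = (3.3692)^0.308 = 1.45372
Power-density ratio: P_B/P_A = (V_B/V_A)³ = (1.45372)³ = 3.07212

3.07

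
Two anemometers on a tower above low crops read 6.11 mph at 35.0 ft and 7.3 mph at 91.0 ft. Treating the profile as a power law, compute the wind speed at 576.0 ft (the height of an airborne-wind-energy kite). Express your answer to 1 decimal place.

First find α: α = ln(V₂/V₁)/ln(z₂/z₁) = ln(7.3/6.11)/ln(91.0/35.0) = 0.17795/0.95551 = 0.1862
Extrapolate from 91.0 ft to 576.0 ft: V₃ = 7.3 × (576.0/91.0)^0.1862 = 7.3 × 1.4101 = 10.2936 mph

10.3 mph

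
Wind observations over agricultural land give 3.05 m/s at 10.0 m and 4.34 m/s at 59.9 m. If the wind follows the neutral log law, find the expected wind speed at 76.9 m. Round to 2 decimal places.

Log law: V ∝ ln(z/z₀). From the pair, with r = V₁/V₂ = 0.70276,
ln z₀ = (ln z₁ − r·ln z₂)/(1 − r) = (2.3026 − 0.70276×4.0927)/0.29724 = -1.9298 → z₀ = 0.1452 m
V₃ = V₁ · ln(z₃/z₀)/ln(z₁/z₀) = 3.05 × 6.2723/4.2324 = 4.5200 m/s

4.52 m/s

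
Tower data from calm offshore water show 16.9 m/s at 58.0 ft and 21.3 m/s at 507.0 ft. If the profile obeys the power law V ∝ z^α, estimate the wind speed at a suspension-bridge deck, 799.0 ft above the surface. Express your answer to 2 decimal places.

First find α: α = ln(V₂/V₁)/ln(z₂/z₁) = ln(21.3/16.9)/ln(507.0/58.0) = 0.23139/2.16807 = 0.1067
Extrapolate from 507.0 ft to 799.0 ft: V₃ = 21.3 × (799.0/507.0)^0.1067 = 21.3 × 1.0497 = 22.3595 m/s

22.36 m/s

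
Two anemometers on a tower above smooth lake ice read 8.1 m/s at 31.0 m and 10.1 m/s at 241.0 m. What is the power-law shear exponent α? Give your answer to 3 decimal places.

α ≈ 0.108

Power law: V₂/V₁ = (z₂/z₁)^α ⇒ α = ln(V₂/V₁) / ln(z₂/z₁)
α = ln(10.1/8.1) / ln(241.0/31.0) = ln(1.2469) / ln(7.7742)
  = 0.22067 / 2.05081 = 0.10760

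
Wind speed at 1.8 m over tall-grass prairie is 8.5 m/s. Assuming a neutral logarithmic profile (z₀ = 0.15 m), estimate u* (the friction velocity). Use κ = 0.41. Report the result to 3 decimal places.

Log law: V(z) = (u*/κ) · ln(z/z₀) ⇒ u* = κ · V / ln(z/z₀)
u* = 0.41 × 8.5 / ln(1.8/0.15) = 0.41 × 8.5 / 2.4849
   = 3.4850 / 2.4849 = 1.4025 m/s

u* ≈ 1.402 m/s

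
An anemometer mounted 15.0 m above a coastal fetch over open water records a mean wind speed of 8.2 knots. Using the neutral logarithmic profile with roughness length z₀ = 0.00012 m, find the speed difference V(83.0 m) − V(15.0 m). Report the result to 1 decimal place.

Log law: V₂ = V₁ · ln(z₂/z₀)/ln(z₁/z₀) = 8.2 × 13.4469/11.7361 = 9.3953 knots
ΔV = 9.3953 − 8.2 = 1.1953 knots

1.2 knots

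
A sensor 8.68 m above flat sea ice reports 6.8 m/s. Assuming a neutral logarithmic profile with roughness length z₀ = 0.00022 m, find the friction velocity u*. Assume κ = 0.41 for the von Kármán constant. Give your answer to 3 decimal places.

Log law: V(z) = (u*/κ) · ln(z/z₀) ⇒ u* = κ · V / ln(z/z₀)
u* = 0.41 × 6.8 / ln(8.68/0.00022) = 0.41 × 6.8 / 10.5829
   = 2.7880 / 10.5829 = 0.2634 m/s

u* ≈ 0.263 m/s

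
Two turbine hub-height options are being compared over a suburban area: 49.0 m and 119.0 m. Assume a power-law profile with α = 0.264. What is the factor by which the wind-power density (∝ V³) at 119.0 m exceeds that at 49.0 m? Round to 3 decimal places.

Speed ratio: V_B/V_A = (z_B/z_A)^α = (119.0/49.0)^0.264 = (2.4286)^0.264 = 1.26396
Power-density ratio: P_B/P_A = (V_B/V_A)³ = (1.26396)³ = 2.01929

2.019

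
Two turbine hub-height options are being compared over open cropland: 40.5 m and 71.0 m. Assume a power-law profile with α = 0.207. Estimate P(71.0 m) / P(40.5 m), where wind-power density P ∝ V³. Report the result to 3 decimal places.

Speed ratio: V_B/V_A = (z_B/z_A)^α = (71.0/40.5)^0.207 = (1.7531)^0.207 = 1.12323
Power-density ratio: P_B/P_A = (V_B/V_A)³ = (1.12323)³ = 1.41710

1.417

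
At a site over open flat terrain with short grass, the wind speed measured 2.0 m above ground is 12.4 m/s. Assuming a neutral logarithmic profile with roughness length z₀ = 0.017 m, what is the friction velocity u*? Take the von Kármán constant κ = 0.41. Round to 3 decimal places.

Log law: V(z) = (u*/κ) · ln(z/z₀) ⇒ u* = κ · V / ln(z/z₀)
u* = 0.41 × 12.4 / ln(2.0/0.017) = 0.41 × 12.4 / 4.7677
   = 5.0840 / 4.7677 = 1.0663 m/s

u* ≈ 1.066 m/s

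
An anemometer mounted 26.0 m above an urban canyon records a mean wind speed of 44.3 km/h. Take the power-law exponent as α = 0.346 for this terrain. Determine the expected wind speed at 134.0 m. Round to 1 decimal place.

78.1 km/h

Power-law profile: V₂ = V₁ · (z₂/z₁)^α
V₂ = 44.3 × (134.0/26.0)^0.346 = 44.3 × (5.1538)^0.346
    = 44.3 × 1.7636 = 78.1270 km/h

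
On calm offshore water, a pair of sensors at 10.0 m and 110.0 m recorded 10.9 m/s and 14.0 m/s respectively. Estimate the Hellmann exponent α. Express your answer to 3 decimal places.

α ≈ 0.104

Power law: V₂/V₁ = (z₂/z₁)^α ⇒ α = ln(V₂/V₁) / ln(z₂/z₁)
α = ln(14.0/10.9) / ln(110.0/10.0) = ln(1.2844) / ln(11.0000)
  = 0.25029 / 2.39790 = 0.10438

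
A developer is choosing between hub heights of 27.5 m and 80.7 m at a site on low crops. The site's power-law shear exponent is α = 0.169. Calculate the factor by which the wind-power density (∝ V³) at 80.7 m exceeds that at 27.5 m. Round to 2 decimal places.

Speed ratio: V_B/V_A = (z_B/z_A)^α = (80.7/27.5)^0.169 = (2.9345)^0.169 = 1.19954
Power-density ratio: P_B/P_A = (V_B/V_A)³ = (1.19954)³ = 1.72601

1.73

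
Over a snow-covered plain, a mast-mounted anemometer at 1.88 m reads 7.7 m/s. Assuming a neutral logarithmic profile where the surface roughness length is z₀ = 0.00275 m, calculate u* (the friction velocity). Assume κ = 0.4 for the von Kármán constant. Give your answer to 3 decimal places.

u* ≈ 0.472 m/s

Log law: V(z) = (u*/κ) · ln(z/z₀) ⇒ u* = κ · V / ln(z/z₀)
u* = 0.4 × 7.7 / ln(1.88/0.00275) = 0.4 × 7.7 / 6.5274
   = 3.0800 / 6.5274 = 0.4719 m/s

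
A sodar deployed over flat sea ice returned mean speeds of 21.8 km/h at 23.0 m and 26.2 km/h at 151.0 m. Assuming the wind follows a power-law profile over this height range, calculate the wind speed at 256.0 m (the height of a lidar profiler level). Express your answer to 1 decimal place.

27.6 km/h

First find α: α = ln(V₂/V₁)/ln(z₂/z₁) = ln(26.2/21.8)/ln(151.0/23.0) = 0.18385/1.88179 = 0.0977
Extrapolate from 151.0 m to 256.0 m: V₃ = 26.2 × (256.0/151.0)^0.0977 = 26.2 × 1.0529 = 27.5867 km/h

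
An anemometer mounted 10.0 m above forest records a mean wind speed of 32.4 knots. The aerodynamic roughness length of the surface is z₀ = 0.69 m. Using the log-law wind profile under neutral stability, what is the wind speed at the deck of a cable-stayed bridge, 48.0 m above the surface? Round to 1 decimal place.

Log law: V(z) ∝ ln(z/z₀), so V₂/V₁ = ln(z₂/z₀) / ln(z₁/z₀).
ln(48.0/0.69) = 4.2423, ln(10.0/0.69) = 2.6736
V₂ = 32.4 × 4.2423/2.6736 = 32.4 × 1.5867 = 51.4089 knots

51.4 knots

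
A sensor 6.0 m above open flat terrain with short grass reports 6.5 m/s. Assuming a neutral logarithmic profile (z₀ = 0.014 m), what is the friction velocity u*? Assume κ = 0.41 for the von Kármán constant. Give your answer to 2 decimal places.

Log law: V(z) = (u*/κ) · ln(z/z₀) ⇒ u* = κ · V / ln(z/z₀)
u* = 0.41 × 6.5 / ln(6.0/0.014) = 0.41 × 6.5 / 6.0605
   = 2.6650 / 6.0605 = 0.4397 m/s

u* ≈ 0.44 m/s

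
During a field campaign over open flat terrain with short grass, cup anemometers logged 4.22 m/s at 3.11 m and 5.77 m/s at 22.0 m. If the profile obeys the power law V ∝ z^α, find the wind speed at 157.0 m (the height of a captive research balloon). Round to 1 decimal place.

First find α: α = ln(V₂/V₁)/ln(z₂/z₁) = ln(5.77/4.22)/ln(22.0/3.11) = 0.31284/1.95642 = 0.1599
Extrapolate from 22.0 m to 157.0 m: V₃ = 5.77 × (157.0/22.0)^0.1599 = 5.77 × 1.3692 = 7.9004 m/s

7.9 m/s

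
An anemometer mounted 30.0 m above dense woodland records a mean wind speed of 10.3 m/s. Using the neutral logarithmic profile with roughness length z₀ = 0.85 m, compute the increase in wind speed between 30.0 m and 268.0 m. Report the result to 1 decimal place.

Log law: V₂ = V₁ · ln(z₂/z₀)/ln(z₁/z₀) = 10.3 × 5.7535/3.5637 = 16.6290 m/s
ΔV = 16.6290 − 10.3 = 6.3290 m/s

6.3 m/s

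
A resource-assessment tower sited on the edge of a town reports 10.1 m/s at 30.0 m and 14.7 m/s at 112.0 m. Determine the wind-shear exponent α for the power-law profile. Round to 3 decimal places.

Power law: V₂/V₁ = (z₂/z₁)^α ⇒ α = ln(V₂/V₁) / ln(z₂/z₁)
α = ln(14.7/10.1) / ln(112.0/30.0) = ln(1.4554) / ln(3.7333)
  = 0.37531 / 1.31730 = 0.28491

α ≈ 0.285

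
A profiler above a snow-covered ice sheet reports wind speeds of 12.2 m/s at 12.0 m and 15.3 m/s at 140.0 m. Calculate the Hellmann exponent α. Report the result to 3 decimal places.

α ≈ 0.092

Power law: V₂/V₁ = (z₂/z₁)^α ⇒ α = ln(V₂/V₁) / ln(z₂/z₁)
α = ln(15.3/12.2) / ln(140.0/12.0) = ln(1.2541) / ln(11.6667)
  = 0.22642 / 2.45674 = 0.09216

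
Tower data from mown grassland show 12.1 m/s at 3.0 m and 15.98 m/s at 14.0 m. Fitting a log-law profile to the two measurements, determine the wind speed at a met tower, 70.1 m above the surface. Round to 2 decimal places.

20.04 m/s

Log law: V ∝ ln(z/z₀). From the pair, with r = V₁/V₂ = 0.75720,
ln z₀ = (ln z₁ − r·ln z₂)/(1 − r) = (1.0986 − 0.75720×2.6391)/0.24280 = -3.7054 → z₀ = 0.02459 m
V₃ = V₁ · ln(z₃/z₀)/ln(z₁/z₀) = 12.1 × 7.9553/4.8040 = 20.0374 m/s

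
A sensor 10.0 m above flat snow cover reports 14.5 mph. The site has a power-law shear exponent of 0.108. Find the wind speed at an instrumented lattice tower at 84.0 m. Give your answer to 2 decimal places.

Power-law profile: V₂ = V₁ · (z₂/z₁)^α
V₂ = 14.5 × (84.0/10.0)^0.108 = 14.5 × (8.4000)^0.108
    = 14.5 × 1.2584 = 18.2469 mph

18.25 mph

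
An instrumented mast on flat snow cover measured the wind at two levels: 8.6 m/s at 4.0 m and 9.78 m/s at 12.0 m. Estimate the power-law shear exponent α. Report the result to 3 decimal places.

α ≈ 0.117

Power law: V₂/V₁ = (z₂/z₁)^α ⇒ α = ln(V₂/V₁) / ln(z₂/z₁)
α = ln(9.78/8.6) / ln(12.0/4.0) = ln(1.1372) / ln(3.0000)
  = 0.12858 / 1.09861 = 0.11704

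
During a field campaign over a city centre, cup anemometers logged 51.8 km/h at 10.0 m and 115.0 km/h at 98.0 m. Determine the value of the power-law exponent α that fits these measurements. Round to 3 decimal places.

Power law: V₂/V₁ = (z₂/z₁)^α ⇒ α = ln(V₂/V₁) / ln(z₂/z₁)
α = ln(115.0/51.8) / ln(98.0/10.0) = ln(2.2201) / ln(9.8000)
  = 0.79754 / 2.28238 = 0.34943

α ≈ 0.349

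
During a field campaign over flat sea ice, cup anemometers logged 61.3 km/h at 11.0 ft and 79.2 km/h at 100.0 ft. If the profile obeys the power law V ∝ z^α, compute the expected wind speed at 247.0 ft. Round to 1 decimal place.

88.0 km/h

First find α: α = ln(V₂/V₁)/ln(z₂/z₁) = ln(79.2/61.3)/ln(100.0/11.0) = 0.25620/2.20727 = 0.1161
Extrapolate from 100.0 ft to 247.0 ft: V₃ = 79.2 × (247.0/100.0)^0.1161 = 79.2 × 1.1107 = 87.9640 km/h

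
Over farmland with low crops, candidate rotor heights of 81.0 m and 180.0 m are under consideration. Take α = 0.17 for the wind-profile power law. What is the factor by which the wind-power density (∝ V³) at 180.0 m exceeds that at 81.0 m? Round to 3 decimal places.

Speed ratio: V_B/V_A = (z_B/z_A)^α = (180.0/81.0)^0.17 = (2.2222)^0.17 = 1.14539
Power-density ratio: P_B/P_A = (V_B/V_A)³ = (1.14539)³ = 1.50266

1.503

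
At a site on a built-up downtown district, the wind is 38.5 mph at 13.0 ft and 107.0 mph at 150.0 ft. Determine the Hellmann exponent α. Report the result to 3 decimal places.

Power law: V₂/V₁ = (z₂/z₁)^α ⇒ α = ln(V₂/V₁) / ln(z₂/z₁)
α = ln(107.0/38.5) / ln(150.0/13.0) = ln(2.7792) / ln(11.5385)
  = 1.02217 / 2.44569 = 0.41795

α ≈ 0.418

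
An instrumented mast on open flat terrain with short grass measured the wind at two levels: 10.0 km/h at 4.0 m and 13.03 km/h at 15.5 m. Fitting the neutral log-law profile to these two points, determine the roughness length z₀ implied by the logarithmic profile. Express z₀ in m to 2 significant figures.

z₀ ≈ 0.046 m

Log law: V(z) ∝ ln(z/z₀). With r = V₁/V₂ = 10.0/13.03 = 0.76746,
r · ln(z₂/z₀) = ln(z₁/z₀) ⇒ ln z₀ = (ln z₁ − r·ln z₂)/(1 − r)
ln z₀ = (1.38629 − 0.76746×2.74084) / 0.23254 = -3.0842
z₀ = exp(-3.0842) = 0.04577 m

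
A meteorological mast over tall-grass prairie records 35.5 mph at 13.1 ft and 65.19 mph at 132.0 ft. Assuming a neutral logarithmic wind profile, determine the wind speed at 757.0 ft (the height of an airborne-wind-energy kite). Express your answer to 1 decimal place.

87.6 mph

Log law: V ∝ ln(z/z₀). From the pair, with r = V₁/V₂ = 0.54456,
ln z₀ = (ln z₁ − r·ln z₂)/(1 − r) = (2.5726 − 0.54456×4.8828)/0.45544 = -0.1897 → z₀ = 0.8272 ft
V₃ = V₁ · ln(z₃/z₀)/ln(z₁/z₀) = 35.5 × 6.8190/2.7623 = 87.6364 mph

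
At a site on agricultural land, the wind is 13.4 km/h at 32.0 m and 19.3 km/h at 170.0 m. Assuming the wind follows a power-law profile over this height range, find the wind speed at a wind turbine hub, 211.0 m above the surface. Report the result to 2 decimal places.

20.23 km/h

First find α: α = ln(V₂/V₁)/ln(z₂/z₁) = ln(19.3/13.4)/ln(170.0/32.0) = 0.36485/1.67006 = 0.2185
Extrapolate from 170.0 m to 211.0 m: V₃ = 19.3 × (211.0/170.0)^0.2185 = 19.3 × 1.0483 = 20.2328 km/h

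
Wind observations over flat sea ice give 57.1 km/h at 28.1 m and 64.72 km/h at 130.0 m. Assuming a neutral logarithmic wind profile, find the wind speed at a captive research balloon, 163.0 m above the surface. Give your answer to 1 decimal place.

65.8 km/h

Log law: V ∝ ln(z/z₀). From the pair, with r = V₁/V₂ = 0.88226,
ln z₀ = (ln z₁ − r·ln z₂)/(1 − r) = (3.3358 − 0.88226×4.8675)/0.11774 = -8.1424 → z₀ = 0.0002909 m
V₃ = V₁ · ln(z₃/z₀)/ln(z₁/z₀) = 57.1 × 13.2362/11.4782 = 65.8453 km/h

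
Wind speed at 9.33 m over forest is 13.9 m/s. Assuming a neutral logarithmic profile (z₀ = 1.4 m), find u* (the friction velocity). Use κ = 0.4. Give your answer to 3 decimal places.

Log law: V(z) = (u*/κ) · ln(z/z₀) ⇒ u* = κ · V / ln(z/z₀)
u* = 0.4 × 13.9 / ln(9.33/1.4) = 0.4 × 13.9 / 1.8968
   = 5.5600 / 1.8968 = 2.9313 m/s

u* ≈ 2.931 m/s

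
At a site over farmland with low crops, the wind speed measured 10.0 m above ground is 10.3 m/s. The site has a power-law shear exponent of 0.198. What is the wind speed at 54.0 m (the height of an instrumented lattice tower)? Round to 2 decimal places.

Power-law profile: V₂ = V₁ · (z₂/z₁)^α
V₂ = 10.3 × (54.0/10.0)^0.198 = 10.3 × (5.4000)^0.198
    = 10.3 × 1.3964 = 14.3831 m/s

14.38 m/s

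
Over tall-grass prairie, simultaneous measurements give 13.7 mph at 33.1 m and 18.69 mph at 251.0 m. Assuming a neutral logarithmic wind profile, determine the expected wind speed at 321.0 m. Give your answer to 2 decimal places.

Log law: V ∝ ln(z/z₀). From the pair, with r = V₁/V₂ = 0.73301,
ln z₀ = (ln z₁ − r·ln z₂)/(1 − r) = (3.4995 − 0.73301×5.5255)/0.26699 = -2.0626 → z₀ = 0.1271 m
V₃ = V₁ · ln(z₃/z₀)/ln(z₁/z₀) = 13.7 × 7.8341/5.5621 = 19.2959 mph

19.30 mph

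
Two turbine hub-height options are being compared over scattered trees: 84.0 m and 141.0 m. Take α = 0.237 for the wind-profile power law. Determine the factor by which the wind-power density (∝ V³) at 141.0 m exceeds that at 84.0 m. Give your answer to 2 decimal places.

Speed ratio: V_B/V_A = (z_B/z_A)^α = (141.0/84.0)^0.237 = (1.6786)^0.237 = 1.13060
Power-density ratio: P_B/P_A = (V_B/V_A)³ = (1.13060)³ = 1.44521

1.45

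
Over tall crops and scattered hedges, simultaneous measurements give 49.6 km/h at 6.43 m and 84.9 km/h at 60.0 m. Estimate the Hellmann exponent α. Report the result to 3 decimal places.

Power law: V₂/V₁ = (z₂/z₁)^α ⇒ α = ln(V₂/V₁) / ln(z₂/z₁)
α = ln(84.9/49.6) / ln(60.0/6.43) = ln(1.7117) / ln(9.3313)
  = 0.53748 / 2.23337 = 0.24066

α ≈ 0.241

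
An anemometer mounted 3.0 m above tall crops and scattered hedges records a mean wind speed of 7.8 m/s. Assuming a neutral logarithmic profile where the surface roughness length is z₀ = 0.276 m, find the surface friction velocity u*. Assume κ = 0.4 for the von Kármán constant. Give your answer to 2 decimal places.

Log law: V(z) = (u*/κ) · ln(z/z₀) ⇒ u* = κ · V / ln(z/z₀)
u* = 0.4 × 7.8 / ln(3.0/0.276) = 0.4 × 7.8 / 2.3860
   = 3.1200 / 2.3860 = 1.3076 m/s

u* ≈ 1.31 m/s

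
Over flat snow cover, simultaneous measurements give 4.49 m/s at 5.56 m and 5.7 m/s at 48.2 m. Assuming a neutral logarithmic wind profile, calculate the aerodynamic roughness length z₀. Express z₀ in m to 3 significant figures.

Log law: V(z) ∝ ln(z/z₀). With r = V₁/V₂ = 4.49/5.7 = 0.78772,
r · ln(z₂/z₀) = ln(z₁/z₀) ⇒ ln z₀ = (ln z₁ − r·ln z₂)/(1 − r)
ln z₀ = (1.71560 − 0.78772×3.87536) / 0.21228 = -6.2987
z₀ = exp(-6.2987) = 0.001839 m

z₀ ≈ 0.00184 m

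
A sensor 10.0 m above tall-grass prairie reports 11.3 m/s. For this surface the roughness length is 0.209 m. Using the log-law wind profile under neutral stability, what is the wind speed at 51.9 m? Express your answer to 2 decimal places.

16.11 m/s

Log law: V(z) ∝ ln(z/z₀), so V₂/V₁ = ln(z₂/z₀) / ln(z₁/z₀).
ln(51.9/0.209) = 5.5147, ln(10.0/0.209) = 3.8680
V₂ = 11.3 × 5.5147/3.8680 = 11.3 × 1.4257 = 16.1108 m/s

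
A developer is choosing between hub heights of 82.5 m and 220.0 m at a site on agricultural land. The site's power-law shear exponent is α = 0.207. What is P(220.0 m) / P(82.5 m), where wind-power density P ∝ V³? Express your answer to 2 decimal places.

Speed ratio: V_B/V_A = (z_B/z_A)^α = (220.0/82.5)^0.207 = (2.6667)^0.207 = 1.22511
Power-density ratio: P_B/P_A = (V_B/V_A)³ = (1.22511)³ = 1.83877

1.84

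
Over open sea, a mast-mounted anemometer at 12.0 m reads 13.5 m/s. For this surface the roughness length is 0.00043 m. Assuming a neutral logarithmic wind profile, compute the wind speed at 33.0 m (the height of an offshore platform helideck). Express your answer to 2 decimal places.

Log law: V(z) ∝ ln(z/z₀), so V₂/V₁ = ln(z₂/z₀) / ln(z₁/z₀).
ln(33.0/0.00043) = 11.2482, ln(12.0/0.00043) = 10.2366
V₂ = 13.5 × 11.2482/10.2366 = 13.5 × 1.0988 = 14.8341 m/s

14.83 m/s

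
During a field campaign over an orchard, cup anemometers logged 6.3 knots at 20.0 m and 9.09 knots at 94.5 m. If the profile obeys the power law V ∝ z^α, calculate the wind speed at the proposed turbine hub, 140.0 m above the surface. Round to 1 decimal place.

10.0 knots

First find α: α = ln(V₂/V₁)/ln(z₂/z₁) = ln(9.09/6.3)/ln(94.5/20.0) = 0.36663/1.55287 = 0.2361
Extrapolate from 94.5 m to 140.0 m: V₃ = 9.09 × (140.0/94.5)^0.2361 = 9.09 × 1.0972 = 9.9739 knots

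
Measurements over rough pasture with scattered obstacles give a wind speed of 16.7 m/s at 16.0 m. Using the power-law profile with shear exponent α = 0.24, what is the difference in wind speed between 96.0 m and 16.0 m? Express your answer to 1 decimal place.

Power law: V₂ = V₁ · (z₂/z₁)^α = 16.7 × (6.0000)^0.24 = 25.6728 m/s
ΔV = 25.6728 − 16.7 = 8.9728 m/s

9.0 m/s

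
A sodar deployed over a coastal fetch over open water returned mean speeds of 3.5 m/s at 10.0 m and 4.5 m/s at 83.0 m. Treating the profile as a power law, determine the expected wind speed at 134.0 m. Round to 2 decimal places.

4.76 m/s

First find α: α = ln(V₂/V₁)/ln(z₂/z₁) = ln(4.5/3.5)/ln(83.0/10.0) = 0.25131/2.11626 = 0.1188
Extrapolate from 83.0 m to 134.0 m: V₃ = 4.5 × (134.0/83.0)^0.1188 = 4.5 × 1.0585 = 4.7634 m/s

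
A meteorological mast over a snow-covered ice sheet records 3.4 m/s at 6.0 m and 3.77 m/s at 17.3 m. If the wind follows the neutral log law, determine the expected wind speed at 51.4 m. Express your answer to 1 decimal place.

Log law: V ∝ ln(z/z₀). From the pair, with r = V₁/V₂ = 0.90186,
ln z₀ = (ln z₁ − r·ln z₂)/(1 − r) = (1.7918 − 0.90186×2.8507)/0.09814 = -7.9391 → z₀ = 0.0003565 m
V₃ = V₁ · ln(z₃/z₀)/ln(z₁/z₀) = 3.4 × 11.8787/9.7309 = 4.1505 m/s

4.2 m/s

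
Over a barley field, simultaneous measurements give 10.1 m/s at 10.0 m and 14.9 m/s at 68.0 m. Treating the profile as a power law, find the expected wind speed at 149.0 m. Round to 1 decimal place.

17.5 m/s

First find α: α = ln(V₂/V₁)/ln(z₂/z₁) = ln(14.9/10.1)/ln(68.0/10.0) = 0.38883/1.91692 = 0.2028
Extrapolate from 68.0 m to 149.0 m: V₃ = 14.9 × (149.0/68.0)^0.2028 = 14.9 × 1.1725 = 17.4698 m/s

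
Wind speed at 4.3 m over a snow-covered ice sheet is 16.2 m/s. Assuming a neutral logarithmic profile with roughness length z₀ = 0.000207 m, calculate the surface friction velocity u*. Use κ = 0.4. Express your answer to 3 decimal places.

u* ≈ 0.652 m/s

Log law: V(z) = (u*/κ) · ln(z/z₀) ⇒ u* = κ · V / ln(z/z₀)
u* = 0.4 × 16.2 / ln(4.3/0.000207) = 0.4 × 16.2 / 9.9414
   = 6.4800 / 9.9414 = 0.6518 m/s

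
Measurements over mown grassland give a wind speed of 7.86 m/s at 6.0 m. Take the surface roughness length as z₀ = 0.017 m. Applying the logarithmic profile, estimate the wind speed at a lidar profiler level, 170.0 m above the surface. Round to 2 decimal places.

12.34 m/s

Log law: V(z) ∝ ln(z/z₀), so V₂/V₁ = ln(z₂/z₀) / ln(z₁/z₀).
ln(170.0/0.017) = 9.2103, ln(6.0/0.017) = 5.8663
V₂ = 7.86 × 9.2103/5.8663 = 7.86 × 1.5700 = 12.3405 m/s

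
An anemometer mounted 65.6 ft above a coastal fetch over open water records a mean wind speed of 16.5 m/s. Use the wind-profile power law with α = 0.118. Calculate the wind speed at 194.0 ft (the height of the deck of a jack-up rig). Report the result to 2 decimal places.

18.75 m/s

Power-law profile: V₂ = V₁ · (z₂/z₁)^α
V₂ = 16.5 × (194.0/65.6)^0.118 = 16.5 × (2.9573)^0.118
    = 16.5 × 1.1365 = 18.7521 m/s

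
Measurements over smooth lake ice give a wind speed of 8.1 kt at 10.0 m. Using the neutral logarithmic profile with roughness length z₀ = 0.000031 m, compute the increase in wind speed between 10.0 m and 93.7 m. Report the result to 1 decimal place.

Log law: V₂ = V₁ · ln(z₂/z₀)/ln(z₁/z₀) = 8.1 × 14.9216/12.6841 = 9.5289 kt
ΔV = 9.5289 − 8.1 = 1.4289 kt

1.4 kt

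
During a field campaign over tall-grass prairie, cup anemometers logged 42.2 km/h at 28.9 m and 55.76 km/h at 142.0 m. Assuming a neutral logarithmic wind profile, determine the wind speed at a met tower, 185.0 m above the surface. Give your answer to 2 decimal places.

Log law: V ∝ ln(z/z₀). From the pair, with r = V₁/V₂ = 0.75681,
ln z₀ = (ln z₁ − r·ln z₂)/(1 − r) = (3.3638 − 0.75681×4.9558)/0.24319 = -1.5906 → z₀ = 0.2038 m
V₃ = V₁ · ln(z₃/z₀)/ln(z₁/z₀) = 42.2 × 6.8109/4.9544 = 58.0132 km/h

58.01 km/h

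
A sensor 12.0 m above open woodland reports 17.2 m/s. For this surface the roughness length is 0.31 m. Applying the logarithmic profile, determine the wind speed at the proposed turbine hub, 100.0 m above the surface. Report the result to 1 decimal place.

Log law: V(z) ∝ ln(z/z₀), so V₂/V₁ = ln(z₂/z₀) / ln(z₁/z₀).
ln(100.0/0.31) = 5.7764, ln(12.0/0.31) = 3.6561
V₂ = 17.2 × 5.7764/3.6561 = 17.2 × 1.5799 = 27.1747 m/s

27.2 m/s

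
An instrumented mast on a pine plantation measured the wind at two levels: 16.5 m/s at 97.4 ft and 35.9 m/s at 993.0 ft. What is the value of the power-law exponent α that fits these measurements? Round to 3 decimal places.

α ≈ 0.335

Power law: V₂/V₁ = (z₂/z₁)^α ⇒ α = ln(V₂/V₁) / ln(z₂/z₁)
α = ln(35.9/16.5) / ln(993.0/97.4) = ln(2.1758) / ln(10.1951)
  = 0.77738 / 2.32190 = 0.33480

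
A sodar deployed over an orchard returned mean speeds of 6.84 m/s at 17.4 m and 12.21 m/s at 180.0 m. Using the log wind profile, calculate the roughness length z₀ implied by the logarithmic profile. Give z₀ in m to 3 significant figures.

Log law: V(z) ∝ ln(z/z₀). With r = V₁/V₂ = 6.84/12.21 = 0.56020,
r · ln(z₂/z₀) = ln(z₁/z₀) ⇒ ln z₀ = (ln z₁ − r·ln z₂)/(1 − r)
ln z₀ = (2.85647 − 0.56020×5.19296) / 0.43980 = -0.1196
z₀ = exp(-0.1196) = 0.8873 m

z₀ ≈ 0.887 m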